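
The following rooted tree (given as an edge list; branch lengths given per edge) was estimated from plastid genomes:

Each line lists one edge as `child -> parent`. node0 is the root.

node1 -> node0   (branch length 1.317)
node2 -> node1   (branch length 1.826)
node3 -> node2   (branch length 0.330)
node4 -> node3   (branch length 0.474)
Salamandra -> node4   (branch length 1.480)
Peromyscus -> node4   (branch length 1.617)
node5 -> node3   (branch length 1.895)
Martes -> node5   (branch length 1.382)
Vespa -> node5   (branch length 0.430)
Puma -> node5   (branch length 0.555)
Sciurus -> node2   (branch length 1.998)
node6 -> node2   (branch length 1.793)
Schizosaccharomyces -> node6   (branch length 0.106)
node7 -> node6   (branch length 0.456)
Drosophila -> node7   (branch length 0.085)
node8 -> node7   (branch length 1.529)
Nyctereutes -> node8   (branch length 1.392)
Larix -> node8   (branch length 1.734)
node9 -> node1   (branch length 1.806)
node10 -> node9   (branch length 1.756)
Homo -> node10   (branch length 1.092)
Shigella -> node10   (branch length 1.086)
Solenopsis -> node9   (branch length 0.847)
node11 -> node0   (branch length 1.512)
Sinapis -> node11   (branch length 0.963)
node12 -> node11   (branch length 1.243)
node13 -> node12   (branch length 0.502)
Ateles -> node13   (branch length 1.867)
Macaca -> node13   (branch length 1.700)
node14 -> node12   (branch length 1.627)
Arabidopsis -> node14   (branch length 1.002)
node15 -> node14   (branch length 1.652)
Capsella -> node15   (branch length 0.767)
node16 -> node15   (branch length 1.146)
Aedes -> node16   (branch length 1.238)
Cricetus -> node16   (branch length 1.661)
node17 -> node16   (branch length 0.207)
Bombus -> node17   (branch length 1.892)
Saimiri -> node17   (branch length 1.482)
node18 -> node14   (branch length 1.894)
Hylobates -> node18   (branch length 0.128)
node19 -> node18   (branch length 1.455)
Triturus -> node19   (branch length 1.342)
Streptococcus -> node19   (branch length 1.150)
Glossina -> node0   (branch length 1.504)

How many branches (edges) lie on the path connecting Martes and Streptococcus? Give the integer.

11

The MRCA of Martes and Streptococcus is the root of the tree.
From Martes up to that node: 5 branches. From Streptococcus up to the same node: 6 branches. Total: 5 + 6 = 11.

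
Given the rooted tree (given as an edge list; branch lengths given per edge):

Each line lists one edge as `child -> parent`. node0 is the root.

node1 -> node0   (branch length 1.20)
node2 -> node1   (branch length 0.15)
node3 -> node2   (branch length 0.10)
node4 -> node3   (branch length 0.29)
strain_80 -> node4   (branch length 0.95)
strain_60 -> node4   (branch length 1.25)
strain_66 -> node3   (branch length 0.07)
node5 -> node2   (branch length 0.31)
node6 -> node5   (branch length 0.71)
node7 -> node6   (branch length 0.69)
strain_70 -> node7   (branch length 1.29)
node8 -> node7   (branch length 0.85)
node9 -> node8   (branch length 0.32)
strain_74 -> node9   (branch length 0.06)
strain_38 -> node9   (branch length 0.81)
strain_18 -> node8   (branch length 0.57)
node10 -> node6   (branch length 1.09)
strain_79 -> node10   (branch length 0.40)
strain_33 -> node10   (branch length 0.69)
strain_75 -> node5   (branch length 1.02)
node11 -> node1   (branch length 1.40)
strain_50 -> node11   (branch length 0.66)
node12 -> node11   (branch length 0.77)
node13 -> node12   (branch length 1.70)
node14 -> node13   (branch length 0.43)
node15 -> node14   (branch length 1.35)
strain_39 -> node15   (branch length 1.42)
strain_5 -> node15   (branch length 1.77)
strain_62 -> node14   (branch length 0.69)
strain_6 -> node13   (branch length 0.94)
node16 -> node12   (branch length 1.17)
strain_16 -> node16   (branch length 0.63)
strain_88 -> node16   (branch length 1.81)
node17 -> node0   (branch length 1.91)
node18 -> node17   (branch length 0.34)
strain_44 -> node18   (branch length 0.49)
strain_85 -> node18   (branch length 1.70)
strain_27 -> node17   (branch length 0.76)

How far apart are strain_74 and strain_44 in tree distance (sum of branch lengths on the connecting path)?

7.03

The path runs strain_74 → … → MRCA → … → strain_44; the MRCA is the root of the tree.
Branch lengths along that path: 0.06 + 0.32 + 0.85 + 0.69 + 0.71 + 0.31 + 0.15 + 1.20 + 1.91 + 0.34 + 0.49 = 7.03.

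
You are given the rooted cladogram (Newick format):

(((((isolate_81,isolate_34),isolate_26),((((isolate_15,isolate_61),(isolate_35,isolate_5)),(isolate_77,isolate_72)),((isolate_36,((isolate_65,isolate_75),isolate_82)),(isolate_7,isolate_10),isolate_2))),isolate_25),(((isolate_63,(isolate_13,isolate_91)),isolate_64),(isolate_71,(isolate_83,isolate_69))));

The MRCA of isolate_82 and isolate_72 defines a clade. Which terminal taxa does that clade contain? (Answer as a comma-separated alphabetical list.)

isolate_10, isolate_15, isolate_2, isolate_35, isolate_36, isolate_5, isolate_61, isolate_65, isolate_7, isolate_72, isolate_75, isolate_77, isolate_82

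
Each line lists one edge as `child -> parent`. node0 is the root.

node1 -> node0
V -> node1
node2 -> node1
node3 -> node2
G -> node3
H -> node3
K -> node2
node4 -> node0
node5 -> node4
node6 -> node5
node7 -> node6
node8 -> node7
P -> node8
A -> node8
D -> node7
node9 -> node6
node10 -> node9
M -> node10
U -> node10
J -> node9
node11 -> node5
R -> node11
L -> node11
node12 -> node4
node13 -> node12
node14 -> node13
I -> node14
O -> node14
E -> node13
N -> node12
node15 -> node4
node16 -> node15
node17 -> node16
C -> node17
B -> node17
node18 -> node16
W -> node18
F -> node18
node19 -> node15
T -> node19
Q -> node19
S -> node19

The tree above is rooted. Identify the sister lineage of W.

F

W attaches to the tree at the node subtending (W,F).
The other lineage descending from that same node — the sister group — is the single tip F.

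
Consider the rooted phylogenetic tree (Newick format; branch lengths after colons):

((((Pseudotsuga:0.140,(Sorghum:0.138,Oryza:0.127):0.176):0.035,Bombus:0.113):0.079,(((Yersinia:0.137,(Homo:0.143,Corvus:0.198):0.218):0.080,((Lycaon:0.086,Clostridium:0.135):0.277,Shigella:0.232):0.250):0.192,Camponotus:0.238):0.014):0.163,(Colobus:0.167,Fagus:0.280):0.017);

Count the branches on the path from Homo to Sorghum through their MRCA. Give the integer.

9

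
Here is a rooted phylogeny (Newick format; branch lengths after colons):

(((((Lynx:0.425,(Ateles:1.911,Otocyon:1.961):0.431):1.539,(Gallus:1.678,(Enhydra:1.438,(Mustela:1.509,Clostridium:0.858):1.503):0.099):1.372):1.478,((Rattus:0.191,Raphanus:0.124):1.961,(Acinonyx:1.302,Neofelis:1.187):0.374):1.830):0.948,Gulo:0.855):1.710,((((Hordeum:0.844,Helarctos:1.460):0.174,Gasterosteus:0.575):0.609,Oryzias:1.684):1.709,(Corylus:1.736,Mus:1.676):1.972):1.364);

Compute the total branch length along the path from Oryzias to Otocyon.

The path runs Oryzias → … → MRCA → … → Otocyon; the MRCA is the root of the tree.
Branch lengths along that path: 1.684 + 1.709 + 1.364 + 1.710 + 0.948 + 1.478 + 1.539 + 0.431 + 1.961 = 12.824.

12.824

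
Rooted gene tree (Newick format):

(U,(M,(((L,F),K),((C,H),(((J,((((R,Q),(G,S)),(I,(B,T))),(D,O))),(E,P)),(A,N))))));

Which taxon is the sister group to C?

H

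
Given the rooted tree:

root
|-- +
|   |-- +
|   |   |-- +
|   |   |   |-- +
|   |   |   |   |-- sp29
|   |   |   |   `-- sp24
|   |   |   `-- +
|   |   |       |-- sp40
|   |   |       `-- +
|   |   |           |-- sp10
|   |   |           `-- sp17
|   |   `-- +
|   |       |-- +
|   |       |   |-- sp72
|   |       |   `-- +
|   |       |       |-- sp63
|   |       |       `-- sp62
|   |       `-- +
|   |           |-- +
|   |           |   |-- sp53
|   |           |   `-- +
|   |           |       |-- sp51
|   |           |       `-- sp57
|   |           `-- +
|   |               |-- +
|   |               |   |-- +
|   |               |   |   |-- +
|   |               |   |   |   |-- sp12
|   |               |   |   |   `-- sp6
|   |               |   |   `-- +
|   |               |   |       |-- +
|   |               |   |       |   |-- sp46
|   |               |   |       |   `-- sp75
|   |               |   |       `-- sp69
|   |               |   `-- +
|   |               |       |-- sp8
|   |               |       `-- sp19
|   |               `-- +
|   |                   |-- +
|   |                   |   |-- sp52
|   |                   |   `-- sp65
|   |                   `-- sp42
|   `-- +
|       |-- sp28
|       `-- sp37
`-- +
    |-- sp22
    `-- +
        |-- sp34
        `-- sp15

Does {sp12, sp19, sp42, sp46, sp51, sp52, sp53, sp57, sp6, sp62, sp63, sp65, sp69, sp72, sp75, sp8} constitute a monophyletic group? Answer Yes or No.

Yes

The most recent common ancestor of these taxa subtends ((sp72,(sp63,sp62)),((sp53,(sp51,sp57)),((((sp12,sp6),((sp46,sp75),sp69)),(sp8,sp19)),((sp52,sp65),sp42)))).
That clade has exactly 16 tips — every listed taxon and nothing else — so the group is monophyletic.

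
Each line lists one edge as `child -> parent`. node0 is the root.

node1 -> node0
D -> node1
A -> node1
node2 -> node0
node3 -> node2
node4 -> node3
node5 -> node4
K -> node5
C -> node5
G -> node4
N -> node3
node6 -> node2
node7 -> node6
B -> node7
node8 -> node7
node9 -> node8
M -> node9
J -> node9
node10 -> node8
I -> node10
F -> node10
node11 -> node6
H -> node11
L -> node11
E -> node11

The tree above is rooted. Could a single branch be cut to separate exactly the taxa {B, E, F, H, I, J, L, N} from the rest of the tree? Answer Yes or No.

No

The MRCA of the listed taxa subtends ((((K,C),G),N),((B,((M,J),(I,F))),(H,L,E))).
That clade also contains C, G, K, M, which are not in the proposed group, so the group is not monophyletic.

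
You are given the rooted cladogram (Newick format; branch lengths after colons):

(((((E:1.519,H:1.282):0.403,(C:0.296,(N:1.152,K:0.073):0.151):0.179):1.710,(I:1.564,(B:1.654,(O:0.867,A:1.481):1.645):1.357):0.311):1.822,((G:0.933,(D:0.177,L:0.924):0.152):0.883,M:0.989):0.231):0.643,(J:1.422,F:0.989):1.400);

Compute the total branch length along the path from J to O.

The path runs J → … → MRCA → … → O; the MRCA is the root of the tree.
Branch lengths along that path: 1.422 + 1.400 + 0.643 + 1.822 + 0.311 + 1.357 + 1.645 + 0.867 = 9.467.

9.467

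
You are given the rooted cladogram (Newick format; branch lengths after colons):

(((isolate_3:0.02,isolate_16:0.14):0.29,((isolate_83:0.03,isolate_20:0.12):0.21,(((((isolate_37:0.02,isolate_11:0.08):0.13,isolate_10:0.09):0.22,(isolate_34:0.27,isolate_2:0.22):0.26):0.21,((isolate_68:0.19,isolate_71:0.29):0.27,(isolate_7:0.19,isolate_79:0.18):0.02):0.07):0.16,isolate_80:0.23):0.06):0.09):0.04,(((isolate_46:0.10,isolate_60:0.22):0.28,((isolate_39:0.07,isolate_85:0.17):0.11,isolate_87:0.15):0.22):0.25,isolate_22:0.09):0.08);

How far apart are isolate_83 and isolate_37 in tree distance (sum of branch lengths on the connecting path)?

The path runs isolate_83 → … → MRCA → … → isolate_37; the MRCA is the node subtending ((isolate_83,isolate_20),(((((isolate_37,isolate_11),isolate_10),(isolate_34,isolate_2)),((isolate_68,isolate_71),(isolate_7,isolate_79))),isolate_80)).
Branch lengths along that path: 0.03 + 0.21 + 0.06 + 0.16 + 0.21 + 0.22 + 0.13 + 0.02 = 1.04.

1.04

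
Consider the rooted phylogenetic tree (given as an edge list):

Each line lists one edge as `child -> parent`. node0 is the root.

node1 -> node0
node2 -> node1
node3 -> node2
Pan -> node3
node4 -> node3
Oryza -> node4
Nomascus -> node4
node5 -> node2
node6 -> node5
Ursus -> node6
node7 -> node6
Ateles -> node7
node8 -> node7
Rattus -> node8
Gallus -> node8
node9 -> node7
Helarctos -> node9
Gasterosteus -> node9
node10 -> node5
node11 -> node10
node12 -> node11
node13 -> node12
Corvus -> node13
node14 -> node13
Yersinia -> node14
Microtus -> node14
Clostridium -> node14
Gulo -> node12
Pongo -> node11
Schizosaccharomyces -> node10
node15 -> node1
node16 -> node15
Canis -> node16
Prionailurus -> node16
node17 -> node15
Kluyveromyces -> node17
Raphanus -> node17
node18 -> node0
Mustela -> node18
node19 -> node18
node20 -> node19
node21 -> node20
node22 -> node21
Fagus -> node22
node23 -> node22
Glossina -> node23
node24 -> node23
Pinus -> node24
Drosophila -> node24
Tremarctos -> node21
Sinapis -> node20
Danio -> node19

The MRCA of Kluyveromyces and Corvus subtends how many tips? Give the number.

The MRCA of Kluyveromyces and Corvus is the node subtending (((Pan,(Oryza,Nomascus)),((Ursus,(Ateles,(Rattus,Gallus),(Helarctos,Gasterosteus))),((((Corvus,(Yersinia,Microtus,Clostridium)),Gulo),Pongo),Schizosaccharomyces))),((Canis,Prionailurus),(Kluyveromyces,Raphanus))).
That clade contains 20 terminal taxa: Ateles, Canis, Clostridium, Corvus, Gallus, Gasterosteus, Gulo, Helarctos, Kluyveromyces, Microtus, Nomascus, Oryza, Pan, Pongo, Prionailurus, Raphanus, Rattus, Schizosaccharomyces, Ursus, Yersinia.

20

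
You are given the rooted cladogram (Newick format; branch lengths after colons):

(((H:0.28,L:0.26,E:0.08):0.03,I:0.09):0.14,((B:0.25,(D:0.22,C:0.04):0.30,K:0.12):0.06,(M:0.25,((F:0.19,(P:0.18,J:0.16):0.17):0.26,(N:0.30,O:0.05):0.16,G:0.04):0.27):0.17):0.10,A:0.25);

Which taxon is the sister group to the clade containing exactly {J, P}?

F

The clade containing exactly {J, P} attaches to the tree at the node subtending (F,(P,J)).
The other lineage descending from that same node — the sister group — is the single tip F.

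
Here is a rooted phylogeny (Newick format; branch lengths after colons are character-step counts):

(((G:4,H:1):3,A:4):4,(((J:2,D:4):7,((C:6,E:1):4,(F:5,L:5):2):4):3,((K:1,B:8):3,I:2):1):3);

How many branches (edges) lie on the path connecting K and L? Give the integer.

The MRCA of K and L is the node subtending (((J,D),((C,E),(F,L))),((K,B),I)).
From K up to that node: 3 branches. From L up to the same node: 4 branches. Total: 3 + 4 = 7.

7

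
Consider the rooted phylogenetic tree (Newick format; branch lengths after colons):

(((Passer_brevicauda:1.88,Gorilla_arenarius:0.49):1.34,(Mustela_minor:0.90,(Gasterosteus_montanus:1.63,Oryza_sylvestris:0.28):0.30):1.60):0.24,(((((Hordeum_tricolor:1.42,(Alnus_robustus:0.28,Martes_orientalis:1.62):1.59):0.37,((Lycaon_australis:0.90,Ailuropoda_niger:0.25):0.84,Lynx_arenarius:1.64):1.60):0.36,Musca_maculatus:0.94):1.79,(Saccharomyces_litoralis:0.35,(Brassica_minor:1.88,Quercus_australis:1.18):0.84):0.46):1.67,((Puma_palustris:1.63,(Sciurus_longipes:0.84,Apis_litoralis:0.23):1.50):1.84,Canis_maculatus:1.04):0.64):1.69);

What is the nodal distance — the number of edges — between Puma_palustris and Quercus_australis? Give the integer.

The MRCA of Puma_palustris and Quercus_australis is the node subtending (((((Hordeum_tricolor,(Alnus_robustus,Martes_orientalis)),((Lycaon_australis,Ailuropoda_niger),Lynx_arenarius)),Musca_maculatus),(Saccharomyces_litoralis,(Brassica_minor,Quercus_australis))),((Puma_palustris,(Sciurus_longipes,Apis_litoralis)),Canis_maculatus)).
From Puma_palustris up to that node: 3 branches. From Quercus_australis up to the same node: 4 branches. Total: 3 + 4 = 7.

7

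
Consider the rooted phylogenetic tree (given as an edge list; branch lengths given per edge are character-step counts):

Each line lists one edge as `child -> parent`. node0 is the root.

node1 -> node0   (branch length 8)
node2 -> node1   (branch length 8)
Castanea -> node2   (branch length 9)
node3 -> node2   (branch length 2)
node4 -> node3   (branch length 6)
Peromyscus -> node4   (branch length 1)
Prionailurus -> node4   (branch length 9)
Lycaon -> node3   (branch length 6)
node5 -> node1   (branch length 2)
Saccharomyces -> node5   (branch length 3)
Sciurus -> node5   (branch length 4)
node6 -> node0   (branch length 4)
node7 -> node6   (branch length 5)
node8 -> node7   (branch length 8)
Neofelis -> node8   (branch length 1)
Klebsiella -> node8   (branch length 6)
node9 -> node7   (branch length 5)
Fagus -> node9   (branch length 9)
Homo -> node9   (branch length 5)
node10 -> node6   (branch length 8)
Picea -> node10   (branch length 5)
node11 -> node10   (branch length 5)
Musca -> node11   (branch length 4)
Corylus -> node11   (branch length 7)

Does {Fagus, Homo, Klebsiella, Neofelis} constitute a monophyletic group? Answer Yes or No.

The most recent common ancestor of these taxa subtends ((Neofelis,Klebsiella),(Fagus,Homo)).
That clade has exactly 4 tips — every listed taxon and nothing else — so the group is monophyletic.

Yes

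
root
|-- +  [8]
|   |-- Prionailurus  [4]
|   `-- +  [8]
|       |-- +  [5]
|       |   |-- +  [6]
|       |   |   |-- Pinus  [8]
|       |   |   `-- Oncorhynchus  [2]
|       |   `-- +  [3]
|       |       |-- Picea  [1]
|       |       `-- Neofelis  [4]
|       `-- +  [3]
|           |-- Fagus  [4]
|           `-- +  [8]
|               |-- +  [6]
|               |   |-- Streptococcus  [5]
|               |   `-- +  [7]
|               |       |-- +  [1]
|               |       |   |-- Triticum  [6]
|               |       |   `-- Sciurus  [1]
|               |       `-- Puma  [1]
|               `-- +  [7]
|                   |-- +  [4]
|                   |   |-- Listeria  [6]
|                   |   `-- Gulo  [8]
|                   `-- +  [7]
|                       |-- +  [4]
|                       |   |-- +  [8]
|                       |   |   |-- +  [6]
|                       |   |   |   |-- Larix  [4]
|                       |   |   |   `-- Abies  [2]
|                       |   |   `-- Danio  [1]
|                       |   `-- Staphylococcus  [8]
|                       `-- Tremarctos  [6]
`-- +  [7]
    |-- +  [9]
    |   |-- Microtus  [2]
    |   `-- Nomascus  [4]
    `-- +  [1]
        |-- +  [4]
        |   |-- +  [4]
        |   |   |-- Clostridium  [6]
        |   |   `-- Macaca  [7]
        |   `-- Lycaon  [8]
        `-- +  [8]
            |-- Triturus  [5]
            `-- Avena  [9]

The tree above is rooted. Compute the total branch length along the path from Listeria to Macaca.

The path runs Listeria → … → MRCA → … → Macaca; the MRCA is the root of the tree.
Branch lengths along that path: 6 + 4 + 7 + 8 + 3 + 8 + 8 + 7 + 1 + 4 + 4 + 7 = 67.

67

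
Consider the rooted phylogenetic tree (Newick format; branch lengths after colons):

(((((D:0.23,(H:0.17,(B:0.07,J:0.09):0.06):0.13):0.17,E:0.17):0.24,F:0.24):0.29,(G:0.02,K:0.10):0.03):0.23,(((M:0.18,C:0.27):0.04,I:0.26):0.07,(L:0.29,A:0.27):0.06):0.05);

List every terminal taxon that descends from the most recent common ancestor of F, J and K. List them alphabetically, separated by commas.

Tracing F: it sits inside (((D,(H,(B,J))),E),F).
Tracing J: it sits inside (B,J).
Tracing K: it sits inside (G,K).
The smallest clade enclosing all 3 is ((((D,(H,(B,J))),E),F),(G,K)); the answer is its 8 terminal taxa in alphabetical order.

B, D, E, F, G, H, J, K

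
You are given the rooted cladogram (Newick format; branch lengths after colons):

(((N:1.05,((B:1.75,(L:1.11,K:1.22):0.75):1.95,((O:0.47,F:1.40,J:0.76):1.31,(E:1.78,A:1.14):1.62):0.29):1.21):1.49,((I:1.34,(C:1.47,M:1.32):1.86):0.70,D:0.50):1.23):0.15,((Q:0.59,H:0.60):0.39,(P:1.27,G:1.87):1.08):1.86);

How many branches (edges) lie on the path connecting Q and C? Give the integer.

8

The MRCA of Q and C is the root of the tree.
From Q up to that node: 3 branches. From C up to the same node: 5 branches. Total: 3 + 5 = 8.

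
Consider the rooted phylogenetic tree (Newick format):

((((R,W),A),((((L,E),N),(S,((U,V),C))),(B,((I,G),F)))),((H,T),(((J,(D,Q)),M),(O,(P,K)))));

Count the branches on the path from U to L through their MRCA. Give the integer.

7

The MRCA of U and L is the node subtending (((L,E),N),(S,((U,V),C))).
From U up to that node: 4 branches. From L up to the same node: 3 branches. Total: 4 + 3 = 7.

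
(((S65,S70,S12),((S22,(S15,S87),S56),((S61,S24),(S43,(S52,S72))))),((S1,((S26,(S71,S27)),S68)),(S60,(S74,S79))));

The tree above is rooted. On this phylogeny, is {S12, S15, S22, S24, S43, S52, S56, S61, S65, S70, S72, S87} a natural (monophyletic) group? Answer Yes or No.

The most recent common ancestor of these taxa subtends ((S65,S70,S12),((S22,(S15,S87),S56),((S61,S24),(S43,(S52,S72))))).
That clade has exactly 12 tips — every listed taxon and nothing else — so the group is monophyletic.

Yes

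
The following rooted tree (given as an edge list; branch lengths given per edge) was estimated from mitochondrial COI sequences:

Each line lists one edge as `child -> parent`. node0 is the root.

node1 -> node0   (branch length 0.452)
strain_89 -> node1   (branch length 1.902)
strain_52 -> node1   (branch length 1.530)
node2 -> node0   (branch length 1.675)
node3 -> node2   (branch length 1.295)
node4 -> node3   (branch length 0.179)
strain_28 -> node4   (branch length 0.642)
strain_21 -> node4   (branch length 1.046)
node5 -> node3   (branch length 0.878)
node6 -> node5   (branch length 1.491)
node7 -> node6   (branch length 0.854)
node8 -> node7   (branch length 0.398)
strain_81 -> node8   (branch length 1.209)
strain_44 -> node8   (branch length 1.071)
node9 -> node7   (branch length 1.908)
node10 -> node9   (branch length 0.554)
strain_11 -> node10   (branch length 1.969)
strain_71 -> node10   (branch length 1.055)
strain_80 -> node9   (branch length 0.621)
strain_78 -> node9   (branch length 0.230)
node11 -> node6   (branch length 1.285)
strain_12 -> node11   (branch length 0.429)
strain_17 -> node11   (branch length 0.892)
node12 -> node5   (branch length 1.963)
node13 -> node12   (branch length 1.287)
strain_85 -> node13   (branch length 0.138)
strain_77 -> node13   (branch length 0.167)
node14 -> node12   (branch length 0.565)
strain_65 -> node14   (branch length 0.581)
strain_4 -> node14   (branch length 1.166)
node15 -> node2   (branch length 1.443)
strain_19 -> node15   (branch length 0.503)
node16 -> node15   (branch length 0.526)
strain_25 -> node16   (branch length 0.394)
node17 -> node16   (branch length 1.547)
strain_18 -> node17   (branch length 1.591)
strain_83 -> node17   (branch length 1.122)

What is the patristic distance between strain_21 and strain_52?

The path runs strain_21 → … → MRCA → … → strain_52; the MRCA is the root of the tree.
Branch lengths along that path: 1.046 + 0.179 + 1.295 + 1.675 + 0.452 + 1.530 = 6.177.

6.177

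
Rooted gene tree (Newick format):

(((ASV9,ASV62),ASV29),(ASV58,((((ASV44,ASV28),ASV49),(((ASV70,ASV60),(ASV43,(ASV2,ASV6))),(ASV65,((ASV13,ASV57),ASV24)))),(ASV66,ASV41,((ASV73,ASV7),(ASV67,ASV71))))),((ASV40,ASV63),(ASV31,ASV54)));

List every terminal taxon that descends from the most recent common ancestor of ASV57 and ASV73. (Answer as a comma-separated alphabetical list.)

ASV13, ASV2, ASV24, ASV28, ASV41, ASV43, ASV44, ASV49, ASV57, ASV6, ASV60, ASV65, ASV66, ASV67, ASV7, ASV70, ASV71, ASV73

Tracing ASV57: it sits inside (ASV13,ASV57).
Tracing ASV73: it sits inside (ASV73,ASV7).
The smallest clade enclosing both is ((((ASV44,ASV28),ASV49),(((ASV70,ASV60),(ASV43,(ASV2,ASV6))),(ASV65,((ASV13,ASV57),ASV24)))),(ASV66,ASV41,((ASV73,ASV7),(ASV67,ASV71)))); the answer is its 18 terminal taxa in alphabetical order.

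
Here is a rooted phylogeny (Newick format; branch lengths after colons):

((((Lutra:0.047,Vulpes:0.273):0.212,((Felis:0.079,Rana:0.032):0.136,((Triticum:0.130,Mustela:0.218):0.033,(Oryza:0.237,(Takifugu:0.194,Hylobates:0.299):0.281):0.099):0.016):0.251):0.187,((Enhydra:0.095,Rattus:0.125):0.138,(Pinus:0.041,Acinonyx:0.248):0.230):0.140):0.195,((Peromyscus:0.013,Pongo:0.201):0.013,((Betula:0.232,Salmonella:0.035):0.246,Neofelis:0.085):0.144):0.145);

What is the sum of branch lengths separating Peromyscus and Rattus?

0.769

The path runs Peromyscus → … → MRCA → … → Rattus; the MRCA is the root of the tree.
Branch lengths along that path: 0.013 + 0.013 + 0.145 + 0.195 + 0.140 + 0.138 + 0.125 = 0.769.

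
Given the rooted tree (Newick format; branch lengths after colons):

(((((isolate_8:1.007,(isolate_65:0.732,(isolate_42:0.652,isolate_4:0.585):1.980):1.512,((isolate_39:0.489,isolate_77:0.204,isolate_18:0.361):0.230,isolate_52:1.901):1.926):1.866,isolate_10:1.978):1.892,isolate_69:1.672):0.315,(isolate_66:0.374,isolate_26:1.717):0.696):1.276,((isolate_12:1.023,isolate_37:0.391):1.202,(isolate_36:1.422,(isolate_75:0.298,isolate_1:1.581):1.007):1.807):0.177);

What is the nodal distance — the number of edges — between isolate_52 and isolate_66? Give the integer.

7

The MRCA of isolate_52 and isolate_66 is the node subtending ((((isolate_8,(isolate_65,(isolate_42,isolate_4)),((isolate_39,isolate_77,isolate_18),isolate_52)),isolate_10),isolate_69),(isolate_66,isolate_26)).
From isolate_52 up to that node: 5 branches. From isolate_66 up to the same node: 2 branches. Total: 5 + 2 = 7.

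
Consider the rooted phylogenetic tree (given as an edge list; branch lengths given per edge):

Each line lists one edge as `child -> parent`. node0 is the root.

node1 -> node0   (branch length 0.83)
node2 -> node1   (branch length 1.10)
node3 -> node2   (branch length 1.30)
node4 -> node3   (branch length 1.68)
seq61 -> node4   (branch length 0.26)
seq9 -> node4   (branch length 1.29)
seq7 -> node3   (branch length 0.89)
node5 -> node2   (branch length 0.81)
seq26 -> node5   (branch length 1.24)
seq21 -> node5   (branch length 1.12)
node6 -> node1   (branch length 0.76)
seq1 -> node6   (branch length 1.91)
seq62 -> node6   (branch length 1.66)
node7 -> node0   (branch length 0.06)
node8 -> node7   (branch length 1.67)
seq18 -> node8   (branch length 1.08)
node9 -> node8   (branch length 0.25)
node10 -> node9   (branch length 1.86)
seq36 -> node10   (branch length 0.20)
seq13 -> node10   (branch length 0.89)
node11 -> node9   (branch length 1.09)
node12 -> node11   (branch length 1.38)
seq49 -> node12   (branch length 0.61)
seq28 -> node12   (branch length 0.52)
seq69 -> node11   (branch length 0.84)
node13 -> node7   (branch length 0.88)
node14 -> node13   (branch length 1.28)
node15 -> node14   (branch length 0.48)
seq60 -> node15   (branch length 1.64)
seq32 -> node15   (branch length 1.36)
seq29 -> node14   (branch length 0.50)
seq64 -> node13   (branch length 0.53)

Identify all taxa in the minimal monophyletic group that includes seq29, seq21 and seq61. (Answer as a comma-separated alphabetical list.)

Tracing seq29: it sits inside ((seq60,seq32),seq29).
Tracing seq21: it sits inside (seq26,seq21).
Tracing seq61: it sits inside (seq61,seq9).
The smallest clade enclosing all 3 is the whole tree (their MRCA is the root), so the answer is all 17 tips in alphabetical order.

seq1, seq13, seq18, seq21, seq26, seq28, seq29, seq32, seq36, seq49, seq60, seq61, seq62, seq64, seq69, seq7, seq9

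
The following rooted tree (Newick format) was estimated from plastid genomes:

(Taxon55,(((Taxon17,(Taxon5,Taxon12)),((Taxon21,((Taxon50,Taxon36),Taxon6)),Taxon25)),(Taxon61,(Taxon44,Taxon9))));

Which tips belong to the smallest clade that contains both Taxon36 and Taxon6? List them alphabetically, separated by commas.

Taxon36, Taxon50, Taxon6

Tracing Taxon36: it sits inside (Taxon50,Taxon36).
Tracing Taxon6: it sits inside ((Taxon50,Taxon36),Taxon6).
The smallest clade enclosing both is ((Taxon50,Taxon36),Taxon6); the answer is its 3 terminal taxa in alphabetical order.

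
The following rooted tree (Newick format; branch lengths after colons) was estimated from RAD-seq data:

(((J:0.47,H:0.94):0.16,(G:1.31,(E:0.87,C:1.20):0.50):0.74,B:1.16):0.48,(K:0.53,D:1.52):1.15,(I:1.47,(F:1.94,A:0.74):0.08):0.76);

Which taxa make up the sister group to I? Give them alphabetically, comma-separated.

I attaches to the tree at the node subtending (I,(F,A)).
The other lineage descending from that same node — the sister group — is (F,A); its 2 tips in alphabetical order are the answer.

A, F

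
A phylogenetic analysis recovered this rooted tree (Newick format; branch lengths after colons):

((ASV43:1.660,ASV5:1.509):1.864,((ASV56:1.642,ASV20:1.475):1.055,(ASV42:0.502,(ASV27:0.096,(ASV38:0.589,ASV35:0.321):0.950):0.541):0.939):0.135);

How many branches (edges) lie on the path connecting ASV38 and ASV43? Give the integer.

The MRCA of ASV38 and ASV43 is the root of the tree.
From ASV38 up to that node: 5 branches. From ASV43 up to the same node: 2 branches. Total: 5 + 2 = 7.

7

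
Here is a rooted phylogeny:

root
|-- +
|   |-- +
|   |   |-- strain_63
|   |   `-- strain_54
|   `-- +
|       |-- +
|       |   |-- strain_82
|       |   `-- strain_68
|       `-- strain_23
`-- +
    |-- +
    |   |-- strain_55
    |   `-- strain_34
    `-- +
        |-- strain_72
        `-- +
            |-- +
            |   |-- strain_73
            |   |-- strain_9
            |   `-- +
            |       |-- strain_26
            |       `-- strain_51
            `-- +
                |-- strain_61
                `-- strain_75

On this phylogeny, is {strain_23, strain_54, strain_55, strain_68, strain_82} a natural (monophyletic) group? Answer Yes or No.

No

The MRCA of the listed taxa is the root, so the smallest clade containing them is the whole tree.
That clade also contains strain_26, strain_34, strain_51, strain_61, strain_63, strain_72, strain_73, strain_75, strain_9, which are not in the proposed group, so the group is not monophyletic.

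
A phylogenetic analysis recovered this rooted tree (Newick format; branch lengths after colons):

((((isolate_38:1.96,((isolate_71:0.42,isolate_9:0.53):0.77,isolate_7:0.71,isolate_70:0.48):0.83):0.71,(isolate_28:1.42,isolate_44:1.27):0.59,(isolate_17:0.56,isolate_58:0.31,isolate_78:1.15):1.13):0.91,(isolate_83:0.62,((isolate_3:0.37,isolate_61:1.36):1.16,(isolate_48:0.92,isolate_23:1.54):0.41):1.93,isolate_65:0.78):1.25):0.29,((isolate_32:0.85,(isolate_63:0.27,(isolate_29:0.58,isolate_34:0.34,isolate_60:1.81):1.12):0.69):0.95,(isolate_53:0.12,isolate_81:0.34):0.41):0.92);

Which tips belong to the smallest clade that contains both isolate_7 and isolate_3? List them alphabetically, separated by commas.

Tracing isolate_7: it sits inside ((isolate_71,isolate_9),isolate_7,isolate_70).
Tracing isolate_3: it sits inside (isolate_3,isolate_61).
The smallest clade enclosing both is (((isolate_38,((isolate_71,isolate_9),isolate_7,isolate_70)),(isolate_28,isolate_44),(isolate_17,isolate_58,isolate_78)),(isolate_83,((isolate_3,isolate_61),(isolate_48,isolate_23)),isolate_65)); the answer is its 16 terminal taxa in alphabetical order.

isolate_17, isolate_23, isolate_28, isolate_3, isolate_38, isolate_44, isolate_48, isolate_58, isolate_61, isolate_65, isolate_7, isolate_70, isolate_71, isolate_78, isolate_83, isolate_9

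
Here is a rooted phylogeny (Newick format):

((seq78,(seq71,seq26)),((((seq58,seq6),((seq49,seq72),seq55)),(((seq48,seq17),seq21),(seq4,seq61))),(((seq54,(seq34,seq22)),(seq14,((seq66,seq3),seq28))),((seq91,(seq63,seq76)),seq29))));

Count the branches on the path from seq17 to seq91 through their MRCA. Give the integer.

The MRCA of seq17 and seq91 is the node subtending ((((seq58,seq6),((seq49,seq72),seq55)),(((seq48,seq17),seq21),(seq4,seq61))),(((seq54,(seq34,seq22)),(seq14,((seq66,seq3),seq28))),((seq91,(seq63,seq76)),seq29))).
From seq17 up to that node: 5 branches. From seq91 up to the same node: 4 branches. Total: 5 + 4 = 9.

9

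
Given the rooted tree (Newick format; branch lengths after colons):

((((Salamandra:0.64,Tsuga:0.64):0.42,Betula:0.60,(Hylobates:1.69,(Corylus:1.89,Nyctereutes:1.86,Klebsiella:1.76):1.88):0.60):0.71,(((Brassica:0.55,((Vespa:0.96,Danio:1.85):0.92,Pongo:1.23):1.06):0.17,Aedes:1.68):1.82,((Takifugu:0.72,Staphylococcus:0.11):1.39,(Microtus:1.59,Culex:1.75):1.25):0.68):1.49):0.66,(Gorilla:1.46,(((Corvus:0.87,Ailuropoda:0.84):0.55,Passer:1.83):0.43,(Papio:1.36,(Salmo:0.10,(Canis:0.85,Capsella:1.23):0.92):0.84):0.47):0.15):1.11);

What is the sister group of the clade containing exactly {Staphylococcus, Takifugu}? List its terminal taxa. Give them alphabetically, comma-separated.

Culex, Microtus

The clade containing exactly {Staphylococcus, Takifugu} attaches to the tree at the node subtending ((Takifugu,Staphylococcus),(Microtus,Culex)).
The other lineage descending from that same node — the sister group — is (Microtus,Culex); its 2 tips in alphabetical order are the answer.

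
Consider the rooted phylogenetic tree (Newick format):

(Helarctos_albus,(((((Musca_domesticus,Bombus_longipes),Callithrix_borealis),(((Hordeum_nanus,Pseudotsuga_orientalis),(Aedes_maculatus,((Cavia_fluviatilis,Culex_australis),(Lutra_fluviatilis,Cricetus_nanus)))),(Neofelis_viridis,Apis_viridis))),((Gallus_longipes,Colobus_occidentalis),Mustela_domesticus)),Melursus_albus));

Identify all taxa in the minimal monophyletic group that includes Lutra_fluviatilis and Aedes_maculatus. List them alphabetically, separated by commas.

Aedes_maculatus, Cavia_fluviatilis, Cricetus_nanus, Culex_australis, Lutra_fluviatilis

Tracing Lutra_fluviatilis: it sits inside (Lutra_fluviatilis,Cricetus_nanus).
Tracing Aedes_maculatus: it sits inside (Aedes_maculatus,((Cavia_fluviatilis,Culex_australis),(Lutra_fluviatilis,Cricetus_nanus))).
The smallest clade enclosing both is (Aedes_maculatus,((Cavia_fluviatilis,Culex_australis),(Lutra_fluviatilis,Cricetus_nanus))); the answer is its 5 terminal taxa in alphabetical order.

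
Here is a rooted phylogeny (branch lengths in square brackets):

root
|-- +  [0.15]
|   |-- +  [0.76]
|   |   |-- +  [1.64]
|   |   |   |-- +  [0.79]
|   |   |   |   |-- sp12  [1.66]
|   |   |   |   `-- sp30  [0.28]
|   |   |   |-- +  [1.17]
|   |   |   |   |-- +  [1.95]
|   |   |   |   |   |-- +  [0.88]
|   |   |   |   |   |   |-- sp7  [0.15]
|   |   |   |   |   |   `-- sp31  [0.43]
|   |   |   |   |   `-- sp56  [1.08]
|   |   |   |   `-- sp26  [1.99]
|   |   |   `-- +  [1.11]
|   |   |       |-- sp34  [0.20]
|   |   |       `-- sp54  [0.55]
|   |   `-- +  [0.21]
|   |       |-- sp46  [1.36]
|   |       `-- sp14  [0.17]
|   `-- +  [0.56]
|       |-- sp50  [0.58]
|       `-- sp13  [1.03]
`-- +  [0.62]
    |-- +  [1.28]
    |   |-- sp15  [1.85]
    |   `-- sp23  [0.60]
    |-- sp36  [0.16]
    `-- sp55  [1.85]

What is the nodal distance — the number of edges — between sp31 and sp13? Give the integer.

The MRCA of sp31 and sp13 is the node subtending ((((sp12,sp30),(((sp7,sp31),sp56),sp26),(sp34,sp54)),(sp46,sp14)),(sp50,sp13)).
From sp31 up to that node: 6 branches. From sp13 up to the same node: 2 branches. Total: 6 + 2 = 8.

8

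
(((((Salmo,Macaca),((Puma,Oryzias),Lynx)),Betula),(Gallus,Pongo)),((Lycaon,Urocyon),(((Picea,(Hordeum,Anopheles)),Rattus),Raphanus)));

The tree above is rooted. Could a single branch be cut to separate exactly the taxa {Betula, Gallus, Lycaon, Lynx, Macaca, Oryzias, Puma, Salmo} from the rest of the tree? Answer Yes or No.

No

The MRCA of the listed taxa is the root, so the smallest clade containing them is the whole tree.
That clade also contains Anopheles, Hordeum, Picea, Pongo, Raphanus, Rattus, Urocyon, which are not in the proposed group, so the group is not monophyletic.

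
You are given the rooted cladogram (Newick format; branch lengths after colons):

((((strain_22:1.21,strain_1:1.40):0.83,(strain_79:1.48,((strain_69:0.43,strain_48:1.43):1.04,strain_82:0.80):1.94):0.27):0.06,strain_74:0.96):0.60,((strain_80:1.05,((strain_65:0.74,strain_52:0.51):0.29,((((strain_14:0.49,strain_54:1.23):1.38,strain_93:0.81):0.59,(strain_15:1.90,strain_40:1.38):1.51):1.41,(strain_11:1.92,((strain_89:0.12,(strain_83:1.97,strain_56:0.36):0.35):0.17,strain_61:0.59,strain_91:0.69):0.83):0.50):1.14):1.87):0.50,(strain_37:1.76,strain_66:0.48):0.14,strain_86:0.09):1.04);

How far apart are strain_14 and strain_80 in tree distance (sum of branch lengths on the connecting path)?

The path runs strain_14 → … → MRCA → … → strain_80; the MRCA is the node subtending (strain_80,((strain_65,strain_52),((((strain_14,strain_54),strain_93),(strain_15,strain_40)),(strain_11,((strain_89,(strain_83,strain_56)),strain_61,strain_91))))).
Branch lengths along that path: 0.49 + 1.38 + 0.59 + 1.41 + 1.14 + 1.87 + 1.05 = 7.93.

7.93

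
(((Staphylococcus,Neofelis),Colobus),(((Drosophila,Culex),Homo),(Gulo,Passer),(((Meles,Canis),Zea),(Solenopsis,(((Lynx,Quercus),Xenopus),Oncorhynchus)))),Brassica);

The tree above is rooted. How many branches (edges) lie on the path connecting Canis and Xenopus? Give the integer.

The MRCA of Canis and Xenopus is the node subtending (((Meles,Canis),Zea),(Solenopsis,(((Lynx,Quercus),Xenopus),Oncorhynchus))).
From Canis up to that node: 3 branches. From Xenopus up to the same node: 4 branches. Total: 3 + 4 = 7.

7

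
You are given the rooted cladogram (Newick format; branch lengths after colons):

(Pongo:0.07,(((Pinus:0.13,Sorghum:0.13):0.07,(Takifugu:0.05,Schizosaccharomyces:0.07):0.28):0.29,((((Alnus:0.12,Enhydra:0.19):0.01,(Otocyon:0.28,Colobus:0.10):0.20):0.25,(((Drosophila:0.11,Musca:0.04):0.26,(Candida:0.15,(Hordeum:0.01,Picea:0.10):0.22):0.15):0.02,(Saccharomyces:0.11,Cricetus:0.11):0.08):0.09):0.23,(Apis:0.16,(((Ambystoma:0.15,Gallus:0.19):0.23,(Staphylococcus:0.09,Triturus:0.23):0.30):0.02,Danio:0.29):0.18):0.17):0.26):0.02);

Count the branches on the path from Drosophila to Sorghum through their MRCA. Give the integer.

9

The MRCA of Drosophila and Sorghum is the node subtending (((Pinus,Sorghum),(Takifugu,Schizosaccharomyces)),((((Alnus,Enhydra),(Otocyon,Colobus)),(((Drosophila,Musca),(Candida,(Hordeum,Picea))),(Saccharomyces,Cricetus))),(Apis,(((Ambystoma,Gallus),(Staphylococcus,Triturus)),Danio)))).
From Drosophila up to that node: 6 branches. From Sorghum up to the same node: 3 branches. Total: 6 + 3 = 9.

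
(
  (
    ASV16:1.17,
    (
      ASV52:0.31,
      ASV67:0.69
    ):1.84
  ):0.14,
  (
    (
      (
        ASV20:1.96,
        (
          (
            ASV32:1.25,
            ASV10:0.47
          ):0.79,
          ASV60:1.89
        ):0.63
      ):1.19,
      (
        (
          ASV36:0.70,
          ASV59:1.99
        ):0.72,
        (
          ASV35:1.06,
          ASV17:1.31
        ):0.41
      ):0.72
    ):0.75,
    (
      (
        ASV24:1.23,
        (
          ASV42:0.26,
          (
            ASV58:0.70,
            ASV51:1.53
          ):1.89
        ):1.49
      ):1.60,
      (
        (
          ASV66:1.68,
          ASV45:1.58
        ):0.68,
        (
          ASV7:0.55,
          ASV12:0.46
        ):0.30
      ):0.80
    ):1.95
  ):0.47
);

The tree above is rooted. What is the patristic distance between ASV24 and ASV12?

4.39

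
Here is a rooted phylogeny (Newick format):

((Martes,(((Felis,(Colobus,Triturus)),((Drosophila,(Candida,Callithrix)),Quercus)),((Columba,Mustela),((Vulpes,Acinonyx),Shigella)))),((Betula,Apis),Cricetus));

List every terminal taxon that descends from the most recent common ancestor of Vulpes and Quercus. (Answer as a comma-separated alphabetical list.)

Acinonyx, Callithrix, Candida, Colobus, Columba, Drosophila, Felis, Mustela, Quercus, Shigella, Triturus, Vulpes

Tracing Vulpes: it sits inside (Vulpes,Acinonyx).
Tracing Quercus: it sits inside ((Drosophila,(Candida,Callithrix)),Quercus).
The smallest clade enclosing both is (((Felis,(Colobus,Triturus)),((Drosophila,(Candida,Callithrix)),Quercus)),((Columba,Mustela),((Vulpes,Acinonyx),Shigella))); the answer is its 12 terminal taxa in alphabetical order.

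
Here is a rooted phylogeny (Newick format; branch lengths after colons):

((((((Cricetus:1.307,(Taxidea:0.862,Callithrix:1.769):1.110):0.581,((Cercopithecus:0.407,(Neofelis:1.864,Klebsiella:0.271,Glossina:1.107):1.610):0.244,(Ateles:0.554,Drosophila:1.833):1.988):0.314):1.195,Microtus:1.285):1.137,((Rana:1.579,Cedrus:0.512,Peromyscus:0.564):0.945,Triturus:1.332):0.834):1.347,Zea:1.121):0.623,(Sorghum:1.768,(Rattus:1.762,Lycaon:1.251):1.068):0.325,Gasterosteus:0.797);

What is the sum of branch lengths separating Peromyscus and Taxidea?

7.228

The path runs Peromyscus → … → MRCA → … → Taxidea; the MRCA is the node subtending ((((Cricetus,(Taxidea,Callithrix)),((Cercopithecus,(Neofelis,Klebsiella,Glossina)),(Ateles,Drosophila))),Microtus),((Rana,Cedrus,Peromyscus),Triturus)).
Branch lengths along that path: 0.564 + 0.945 + 0.834 + 1.137 + 1.195 + 0.581 + 1.110 + 0.862 = 7.228.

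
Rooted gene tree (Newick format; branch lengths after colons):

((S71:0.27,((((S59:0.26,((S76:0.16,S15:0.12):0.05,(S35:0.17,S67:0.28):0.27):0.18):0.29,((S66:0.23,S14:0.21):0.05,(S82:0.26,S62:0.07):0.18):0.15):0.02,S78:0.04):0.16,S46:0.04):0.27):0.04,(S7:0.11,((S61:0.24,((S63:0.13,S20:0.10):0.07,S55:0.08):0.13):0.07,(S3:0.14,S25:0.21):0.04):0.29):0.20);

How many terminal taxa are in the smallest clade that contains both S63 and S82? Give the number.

19

The MRCA of S63 and S82 is the root, so the clade is the entire tree.
That clade contains 19 terminal taxa: S14, S15, S20, S25, S3, S35, S46, S55, S59, S61, S62, S63, S66, S67, S7, S71, S76, S78, S82.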